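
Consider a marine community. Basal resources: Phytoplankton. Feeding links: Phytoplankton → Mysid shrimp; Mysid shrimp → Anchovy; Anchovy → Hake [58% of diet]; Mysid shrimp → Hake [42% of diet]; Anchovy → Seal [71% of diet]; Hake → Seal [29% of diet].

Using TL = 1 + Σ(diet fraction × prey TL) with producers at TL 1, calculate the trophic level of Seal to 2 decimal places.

4.17

Mysid shrimp: 1 + 1 = 2
Anchovy: 1 + 2 = 3
Hake: 1 + (0.58×3 + 0.42×2) = 3.58
Seal: 1 + (0.71×3 + 0.29×3.58) = 4.1682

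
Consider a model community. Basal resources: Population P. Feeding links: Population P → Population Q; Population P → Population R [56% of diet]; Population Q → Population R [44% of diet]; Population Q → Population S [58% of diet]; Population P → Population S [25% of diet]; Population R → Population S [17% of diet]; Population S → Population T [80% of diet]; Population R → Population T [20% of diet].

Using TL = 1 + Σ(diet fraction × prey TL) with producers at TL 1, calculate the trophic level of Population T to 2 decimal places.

3.75

Population Q: 1 + 1 = 2
Population R: 1 + (0.56×1 + 0.44×2) = 2.44
Population S: 1 + (0.58×2 + 0.25×1 + 0.17×2.44) = 2.8248
Population T: 1 + (0.8×2.8248 + 0.2×2.44) = 3.74784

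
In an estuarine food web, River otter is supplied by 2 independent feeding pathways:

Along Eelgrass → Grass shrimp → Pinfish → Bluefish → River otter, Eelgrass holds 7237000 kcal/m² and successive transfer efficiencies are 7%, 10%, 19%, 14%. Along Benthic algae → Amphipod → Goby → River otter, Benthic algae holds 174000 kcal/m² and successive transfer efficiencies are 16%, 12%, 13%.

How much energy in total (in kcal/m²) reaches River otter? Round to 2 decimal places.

1781.83 kcal/m²

Via Eelgrass: 7237000 × 0.07 × 0.1 × 0.19 × 0.14 = 1347.5294 kcal/m²
Via Benthic algae: 174000 × 0.16 × 0.12 × 0.13 = 434.304 kcal/m²
Total at River otter: 1347.5294 + 434.304 = 1781.8334 kcal/m²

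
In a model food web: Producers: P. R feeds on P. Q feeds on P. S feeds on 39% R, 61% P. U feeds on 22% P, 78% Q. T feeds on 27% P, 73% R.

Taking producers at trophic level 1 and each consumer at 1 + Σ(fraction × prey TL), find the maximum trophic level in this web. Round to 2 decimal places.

Q: 1 + 1 = 2
R: 1 + 1 = 2
S: 1 + (0.39×2 + 0.61×1) = 2.39
T: 1 + (0.27×1 + 0.73×2) = 2.73
U: 1 + (0.22×1 + 0.78×2) = 2.78

2.78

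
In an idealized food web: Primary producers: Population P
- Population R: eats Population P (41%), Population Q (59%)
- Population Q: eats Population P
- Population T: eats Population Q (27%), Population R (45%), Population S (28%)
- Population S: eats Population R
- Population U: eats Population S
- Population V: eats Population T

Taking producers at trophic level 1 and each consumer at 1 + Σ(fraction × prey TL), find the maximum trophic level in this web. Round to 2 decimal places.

Population Q: 1 + 1 = 2
Population R: 1 + (0.41×1 + 0.59×2) = 2.59
Population S: 1 + 2.59 = 3.59
Population T: 1 + (0.27×2 + 0.45×2.59 + 0.28×3.59) = 3.7107
Population U: 1 + 3.59 = 4.59
Population V: 1 + 3.7107 = 4.7107

4.71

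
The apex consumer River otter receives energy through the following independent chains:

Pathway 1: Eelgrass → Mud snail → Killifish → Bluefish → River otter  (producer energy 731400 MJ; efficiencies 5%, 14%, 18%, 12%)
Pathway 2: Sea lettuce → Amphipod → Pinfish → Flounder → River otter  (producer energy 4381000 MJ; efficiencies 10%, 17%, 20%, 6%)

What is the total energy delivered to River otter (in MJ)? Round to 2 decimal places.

1004.31 MJ

Pathway 1: 731400 × 0.05 × 0.14 × 0.18 × 0.12 = 110.58768 MJ
Pathway 2: 4381000 × 0.1 × 0.17 × 0.2 × 0.06 = 893.724 MJ
Total at River otter: 110.58768 + 893.724 = 1004.31168 MJ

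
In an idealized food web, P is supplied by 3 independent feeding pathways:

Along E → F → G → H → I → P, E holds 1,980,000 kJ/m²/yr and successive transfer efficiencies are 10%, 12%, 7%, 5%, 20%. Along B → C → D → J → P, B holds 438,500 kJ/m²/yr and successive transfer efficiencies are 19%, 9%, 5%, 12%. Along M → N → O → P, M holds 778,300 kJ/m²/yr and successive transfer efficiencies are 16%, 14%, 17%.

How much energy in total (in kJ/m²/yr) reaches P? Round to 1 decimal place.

Via E: 1980000 × 0.1 × 0.12 × 0.07 × 0.05 × 0.2 = 16.632 kJ/m²/yr
Via B: 438500 × 0.19 × 0.09 × 0.05 × 0.12 = 44.9901 kJ/m²/yr
Via M: 778300 × 0.16 × 0.14 × 0.17 = 2963.7664 kJ/m²/yr
Total at P: 16.632 + 44.9901 + 2963.7664 = 3025.3885 kJ/m²/yr

3025.4 kJ/m²/yr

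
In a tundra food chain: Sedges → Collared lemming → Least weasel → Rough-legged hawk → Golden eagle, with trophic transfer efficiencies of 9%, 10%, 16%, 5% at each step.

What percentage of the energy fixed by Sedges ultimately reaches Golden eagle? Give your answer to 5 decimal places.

0.00720%

Product of link efficiencies: 0.09 × 0.1 × 0.16 × 0.05 = 0.000072
As a percentage: 0.000072 × 100 = 0.00720%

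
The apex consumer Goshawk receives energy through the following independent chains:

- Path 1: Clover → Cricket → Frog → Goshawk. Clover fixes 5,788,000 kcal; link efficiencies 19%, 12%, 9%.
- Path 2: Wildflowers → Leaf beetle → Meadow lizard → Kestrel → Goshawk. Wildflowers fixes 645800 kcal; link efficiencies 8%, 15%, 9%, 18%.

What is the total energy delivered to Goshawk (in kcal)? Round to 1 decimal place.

12002.5 kcal

Path 1: 5788000 × 0.19 × 0.12 × 0.09 = 11876.976 kcal
Path 2: 645800 × 0.08 × 0.15 × 0.09 × 0.18 = 125.54352 kcal
Total at Goshawk: 11876.976 + 125.54352 = 12002.51952 kcal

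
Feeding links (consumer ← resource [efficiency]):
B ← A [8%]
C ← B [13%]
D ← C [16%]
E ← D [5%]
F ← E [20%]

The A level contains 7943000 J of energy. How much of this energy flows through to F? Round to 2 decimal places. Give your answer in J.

B: 7943000 × 0.08 = 635440 J
C: 635440 × 0.13 = 82607.2 J
D: 82607.2 × 0.16 = 13217.152 J
E: 13217.152 × 0.05 = 660.8576 J
F: 660.8576 × 0.2 = 132.17152 J

132.17 J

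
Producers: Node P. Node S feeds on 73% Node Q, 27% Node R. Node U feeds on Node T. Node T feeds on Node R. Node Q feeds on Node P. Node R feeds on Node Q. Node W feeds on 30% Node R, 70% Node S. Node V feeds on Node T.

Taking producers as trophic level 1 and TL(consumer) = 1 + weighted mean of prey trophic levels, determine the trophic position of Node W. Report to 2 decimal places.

4.19

Node Q: 1 + 1 = 2
Node R: 1 + 2 = 3
Node S: 1 + (0.73×2 + 0.27×3) = 3.27
Node T: 1 + 3 = 4
Node U: 1 + 4 = 5
Node V: 1 + 4 = 5
Node W: 1 + (0.3×3 + 0.7×3.27) = 4.189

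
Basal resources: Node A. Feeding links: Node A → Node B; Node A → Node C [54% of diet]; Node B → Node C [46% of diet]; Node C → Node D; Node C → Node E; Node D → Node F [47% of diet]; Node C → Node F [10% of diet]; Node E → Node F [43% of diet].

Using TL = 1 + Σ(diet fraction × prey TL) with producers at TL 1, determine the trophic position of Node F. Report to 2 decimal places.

Node B: 1 + 1 = 2
Node C: 1 + (0.54×1 + 0.46×2) = 2.46
Node D: 1 + 2.46 = 3.46
Node E: 1 + 2.46 = 3.46
Node F: 1 + (0.47×3.46 + 0.1×2.46 + 0.43×3.46) = 4.36

4.36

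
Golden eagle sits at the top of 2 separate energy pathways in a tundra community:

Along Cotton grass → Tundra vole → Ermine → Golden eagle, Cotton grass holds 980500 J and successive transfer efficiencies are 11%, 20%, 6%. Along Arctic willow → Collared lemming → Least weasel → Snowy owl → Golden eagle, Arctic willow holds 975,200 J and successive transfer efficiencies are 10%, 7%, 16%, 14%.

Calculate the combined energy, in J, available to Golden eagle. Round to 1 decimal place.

Via Cotton grass: 980500 × 0.11 × 0.2 × 0.06 = 1294.26 J
Via Arctic willow: 975200 × 0.1 × 0.07 × 0.16 × 0.14 = 152.91136 J
Total at Golden eagle: 1294.26 + 152.91136 = 1447.17136 J

1447.2 J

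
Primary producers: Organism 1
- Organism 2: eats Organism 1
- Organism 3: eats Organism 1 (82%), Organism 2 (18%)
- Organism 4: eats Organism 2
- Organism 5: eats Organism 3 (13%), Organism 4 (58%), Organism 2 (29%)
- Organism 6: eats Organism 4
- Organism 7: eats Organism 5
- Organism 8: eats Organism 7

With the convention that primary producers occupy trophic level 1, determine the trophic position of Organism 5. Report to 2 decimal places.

Organism 2: 1 + 1 = 2
Organism 3: 1 + (0.82×1 + 0.18×2) = 2.18
Organism 4: 1 + 2 = 3
Organism 5: 1 + (0.13×2.18 + 0.58×3 + 0.29×2) = 3.6034
Organism 6: 1 + 3 = 4
Organism 7: 1 + 3.6034 = 4.6034
Organism 8: 1 + 4.6034 = 5.6034

3.60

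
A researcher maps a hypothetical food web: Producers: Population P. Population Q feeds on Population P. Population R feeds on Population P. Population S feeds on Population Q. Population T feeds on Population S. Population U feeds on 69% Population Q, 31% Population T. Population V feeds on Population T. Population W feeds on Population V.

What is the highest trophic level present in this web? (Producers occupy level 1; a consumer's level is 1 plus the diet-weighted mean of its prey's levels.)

Population Q: 1 + 1 = 2
Population R: 1 + 1 = 2
Population S: 1 + 2 = 3
Population T: 1 + 3 = 4
Population U: 1 + (0.69×2 + 0.31×4) = 3.62
Population V: 1 + 4 = 5
Population W: 1 + 5 = 6

6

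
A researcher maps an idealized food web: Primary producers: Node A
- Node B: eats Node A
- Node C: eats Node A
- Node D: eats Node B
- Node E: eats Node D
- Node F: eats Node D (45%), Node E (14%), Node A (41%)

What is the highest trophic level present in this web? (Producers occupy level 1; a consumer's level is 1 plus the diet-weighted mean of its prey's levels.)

4

Node B: 1 + 1 = 2
Node C: 1 + 1 = 2
Node D: 1 + 2 = 3
Node E: 1 + 3 = 4
Node F: 1 + (0.45×3 + 0.14×4 + 0.41×1) = 3.32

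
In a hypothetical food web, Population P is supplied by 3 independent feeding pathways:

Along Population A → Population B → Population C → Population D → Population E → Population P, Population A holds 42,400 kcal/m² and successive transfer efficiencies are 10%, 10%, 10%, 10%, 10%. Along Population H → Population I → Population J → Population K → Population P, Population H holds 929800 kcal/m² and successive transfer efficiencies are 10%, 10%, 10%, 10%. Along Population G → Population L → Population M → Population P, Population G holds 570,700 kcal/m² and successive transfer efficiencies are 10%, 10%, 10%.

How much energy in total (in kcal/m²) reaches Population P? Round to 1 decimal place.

664.1 kcal/m²

Via Population A: 42400 × 0.1 × 0.1 × 0.1 × 0.1 × 0.1 = 0.424 kcal/m²
Via Population H: 929800 × 0.1 × 0.1 × 0.1 × 0.1 = 92.98 kcal/m²
Via Population G: 570700 × 0.1 × 0.1 × 0.1 = 570.7 kcal/m²
Total at Population P: 0.424 + 92.98 + 570.7 = 664.104 kcal/m²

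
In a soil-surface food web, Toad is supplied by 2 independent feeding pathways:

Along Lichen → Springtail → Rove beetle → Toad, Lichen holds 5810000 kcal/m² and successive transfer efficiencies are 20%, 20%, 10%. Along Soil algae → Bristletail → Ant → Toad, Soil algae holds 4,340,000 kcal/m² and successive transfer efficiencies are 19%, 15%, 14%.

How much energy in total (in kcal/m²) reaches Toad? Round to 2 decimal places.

Via Lichen: 5810000 × 0.2 × 0.2 × 0.1 = 23240 kcal/m²
Via Soil algae: 4340000 × 0.19 × 0.15 × 0.14 = 17316.6 kcal/m²
Total at Toad: 23240 + 17316.6 = 40556.6 kcal/m²

40556.60 kcal/m²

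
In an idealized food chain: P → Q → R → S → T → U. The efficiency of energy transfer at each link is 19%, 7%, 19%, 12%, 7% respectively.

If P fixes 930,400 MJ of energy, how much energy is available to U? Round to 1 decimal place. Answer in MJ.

Q: 930400 × 0.19 = 176776 MJ
R: 176776 × 0.07 = 12374.32 MJ
S: 12374.32 × 0.19 = 2351.1208 MJ
T: 2351.1208 × 0.12 = 282.134496 MJ
U: 282.134496 × 0.07 = 19.74941472 MJ

19.7 MJ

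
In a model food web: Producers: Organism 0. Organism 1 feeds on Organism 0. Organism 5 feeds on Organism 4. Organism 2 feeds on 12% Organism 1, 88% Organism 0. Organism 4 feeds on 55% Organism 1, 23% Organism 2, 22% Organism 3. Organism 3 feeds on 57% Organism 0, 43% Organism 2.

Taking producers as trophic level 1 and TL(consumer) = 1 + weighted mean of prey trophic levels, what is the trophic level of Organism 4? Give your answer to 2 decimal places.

Organism 1: 1 + 1 = 2
Organism 2: 1 + (0.12×2 + 0.88×1) = 2.12
Organism 3: 1 + (0.57×1 + 0.43×2.12) = 2.4816
Organism 4: 1 + (0.55×2 + 0.23×2.12 + 0.22×2.4816) = 3.133552
Organism 5: 1 + 3.133552 = 4.133552

3.13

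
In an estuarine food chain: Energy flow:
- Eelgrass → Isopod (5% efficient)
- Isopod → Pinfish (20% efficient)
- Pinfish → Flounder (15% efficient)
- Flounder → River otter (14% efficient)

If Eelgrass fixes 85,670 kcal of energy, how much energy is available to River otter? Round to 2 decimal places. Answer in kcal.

17.99 kcal

Isopod: 85670 × 0.05 = 4283.5 kcal
Pinfish: 4283.5 × 0.2 = 856.7 kcal
Flounder: 856.7 × 0.15 = 128.505 kcal
River otter: 128.505 × 0.14 = 17.9907 kcal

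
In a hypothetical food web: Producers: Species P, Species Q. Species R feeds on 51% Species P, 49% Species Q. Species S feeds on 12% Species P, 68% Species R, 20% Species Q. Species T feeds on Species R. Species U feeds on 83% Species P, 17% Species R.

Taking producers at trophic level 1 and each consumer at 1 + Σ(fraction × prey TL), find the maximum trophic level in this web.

Species R: 1 + (0.51×1 + 0.49×1) = 2
Species S: 1 + (0.12×1 + 0.68×2 + 0.2×1) = 2.68
Species T: 1 + 2 = 3
Species U: 1 + (0.83×1 + 0.17×2) = 2.17

3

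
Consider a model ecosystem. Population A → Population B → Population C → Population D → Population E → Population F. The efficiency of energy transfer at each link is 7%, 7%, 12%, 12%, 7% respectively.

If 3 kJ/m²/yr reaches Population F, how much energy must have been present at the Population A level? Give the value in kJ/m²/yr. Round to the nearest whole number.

Cumulative transfer efficiency: 0.07 × 0.07 × 0.12 × 0.12 × 0.07 = 0.0000049392
Population A energy = 3 / 0.0000049392 = 607386 kJ/m²/yr

607386 kJ/m²/yr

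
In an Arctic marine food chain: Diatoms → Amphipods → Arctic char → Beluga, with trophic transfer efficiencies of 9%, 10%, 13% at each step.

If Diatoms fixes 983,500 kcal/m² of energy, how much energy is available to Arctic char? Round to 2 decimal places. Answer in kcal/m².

8851.50 kcal/m²

Amphipods: 983500 × 0.09 = 88515 kcal/m²
Arctic char: 88515 × 0.1 = 8851.5 kcal/m²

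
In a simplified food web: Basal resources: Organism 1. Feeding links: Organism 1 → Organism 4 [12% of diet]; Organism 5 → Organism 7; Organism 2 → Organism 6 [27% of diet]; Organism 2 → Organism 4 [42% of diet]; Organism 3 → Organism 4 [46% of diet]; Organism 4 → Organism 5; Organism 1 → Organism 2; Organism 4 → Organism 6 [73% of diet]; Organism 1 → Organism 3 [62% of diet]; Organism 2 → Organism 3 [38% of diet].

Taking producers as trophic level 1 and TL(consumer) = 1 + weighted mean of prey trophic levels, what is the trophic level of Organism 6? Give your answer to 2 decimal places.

Organism 2: 1 + 1 = 2
Organism 3: 1 + (0.38×2 + 0.62×1) = 2.38
Organism 4: 1 + (0.46×2.38 + 0.42×2 + 0.12×1) = 3.0548
Organism 5: 1 + 3.0548 = 4.0548
Organism 6: 1 + (0.27×2 + 0.73×3.0548) = 3.770004
Organism 7: 1 + 4.0548 = 5.0548

3.77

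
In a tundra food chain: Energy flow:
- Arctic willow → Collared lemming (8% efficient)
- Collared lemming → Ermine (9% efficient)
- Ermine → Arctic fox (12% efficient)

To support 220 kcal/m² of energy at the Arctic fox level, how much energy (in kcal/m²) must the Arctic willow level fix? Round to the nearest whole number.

Cumulative transfer efficiency: 0.08 × 0.09 × 0.12 = 0.000864
Arctic willow energy = 220 / 0.000864 = 254630 kcal/m²

254630 kcal/m²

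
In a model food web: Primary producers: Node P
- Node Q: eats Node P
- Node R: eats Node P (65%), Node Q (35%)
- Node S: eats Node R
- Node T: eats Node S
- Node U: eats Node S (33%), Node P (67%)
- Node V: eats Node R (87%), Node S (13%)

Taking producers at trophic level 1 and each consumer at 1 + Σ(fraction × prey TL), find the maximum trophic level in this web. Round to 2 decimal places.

Node Q: 1 + 1 = 2
Node R: 1 + (0.65×1 + 0.35×2) = 2.35
Node S: 1 + 2.35 = 3.35
Node T: 1 + 3.35 = 4.35
Node U: 1 + (0.33×3.35 + 0.67×1) = 2.7755
Node V: 1 + (0.87×2.35 + 0.13×3.35) = 3.48

4.35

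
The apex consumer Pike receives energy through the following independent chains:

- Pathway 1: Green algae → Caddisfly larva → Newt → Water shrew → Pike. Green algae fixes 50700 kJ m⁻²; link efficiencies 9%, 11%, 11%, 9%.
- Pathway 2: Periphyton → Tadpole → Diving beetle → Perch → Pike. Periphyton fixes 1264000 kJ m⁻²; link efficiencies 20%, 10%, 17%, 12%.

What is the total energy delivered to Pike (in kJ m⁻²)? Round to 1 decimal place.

Pathway 1: 50700 × 0.09 × 0.11 × 0.11 × 0.09 = 4.969107 kJ m⁻²
Pathway 2: 1264000 × 0.2 × 0.1 × 0.17 × 0.12 = 515.712 kJ m⁻²
Total at Pike: 4.969107 + 515.712 = 520.681107 kJ m⁻²

520.7 kJ m⁻²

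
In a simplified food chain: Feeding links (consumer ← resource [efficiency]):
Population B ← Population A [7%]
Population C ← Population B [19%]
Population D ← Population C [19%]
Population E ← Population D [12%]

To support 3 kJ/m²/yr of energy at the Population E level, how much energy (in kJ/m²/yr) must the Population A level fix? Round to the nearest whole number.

9893 kJ/m²/yr

Cumulative transfer efficiency: 0.07 × 0.19 × 0.19 × 0.12 = 0.00030324
Population A energy = 3 / 0.00030324 = 9893 kJ/m²/yr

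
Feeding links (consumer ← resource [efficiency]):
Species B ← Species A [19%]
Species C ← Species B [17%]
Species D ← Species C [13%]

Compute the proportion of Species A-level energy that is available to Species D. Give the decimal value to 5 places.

Product of link efficiencies: 0.19 × 0.17 × 0.13 = 0.004199

0.00420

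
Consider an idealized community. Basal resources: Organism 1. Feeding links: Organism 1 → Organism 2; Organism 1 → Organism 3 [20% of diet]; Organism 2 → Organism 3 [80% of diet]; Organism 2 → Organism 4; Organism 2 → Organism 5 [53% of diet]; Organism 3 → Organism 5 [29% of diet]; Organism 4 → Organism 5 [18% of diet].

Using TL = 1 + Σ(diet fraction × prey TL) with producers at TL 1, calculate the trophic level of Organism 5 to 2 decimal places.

Organism 2: 1 + 1 = 2
Organism 3: 1 + (0.2×1 + 0.8×2) = 2.8
Organism 4: 1 + 2 = 3
Organism 5: 1 + (0.53×2 + 0.29×2.8 + 0.18×3) = 3.412

3.41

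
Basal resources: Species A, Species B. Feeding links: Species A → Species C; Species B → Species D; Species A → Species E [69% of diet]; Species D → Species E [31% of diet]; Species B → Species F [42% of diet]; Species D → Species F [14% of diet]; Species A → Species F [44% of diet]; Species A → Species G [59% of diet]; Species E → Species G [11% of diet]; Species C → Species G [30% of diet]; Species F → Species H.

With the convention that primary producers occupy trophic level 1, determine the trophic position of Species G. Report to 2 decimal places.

Species C: 1 + 1 = 2
Species D: 1 + 1 = 2
Species E: 1 + (0.69×1 + 0.31×2) = 2.31
Species F: 1 + (0.42×1 + 0.14×2 + 0.44×1) = 2.14
Species G: 1 + (0.59×1 + 0.11×2.31 + 0.3×2) = 2.4441
Species H: 1 + 2.14 = 3.14

2.44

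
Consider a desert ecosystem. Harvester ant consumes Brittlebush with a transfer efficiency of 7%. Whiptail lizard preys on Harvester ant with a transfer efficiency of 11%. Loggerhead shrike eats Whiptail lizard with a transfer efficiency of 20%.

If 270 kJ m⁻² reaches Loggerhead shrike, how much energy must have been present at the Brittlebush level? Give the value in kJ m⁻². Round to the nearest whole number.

175325 kJ m⁻²

Cumulative transfer efficiency: 0.07 × 0.11 × 0.2 = 0.00154
Brittlebush energy = 270 / 0.00154 = 175325 kJ m⁻²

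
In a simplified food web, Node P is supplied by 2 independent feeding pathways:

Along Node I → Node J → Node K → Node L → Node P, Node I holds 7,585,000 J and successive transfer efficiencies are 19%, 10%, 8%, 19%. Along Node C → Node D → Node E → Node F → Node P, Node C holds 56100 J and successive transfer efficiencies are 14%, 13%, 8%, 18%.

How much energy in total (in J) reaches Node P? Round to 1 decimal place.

2205.3 J

Via Node I: 7585000 × 0.19 × 0.1 × 0.08 × 0.19 = 2190.548 J
Via Node C: 56100 × 0.14 × 0.13 × 0.08 × 0.18 = 14.702688 J
Total at Node P: 2190.548 + 14.702688 = 2205.250688 J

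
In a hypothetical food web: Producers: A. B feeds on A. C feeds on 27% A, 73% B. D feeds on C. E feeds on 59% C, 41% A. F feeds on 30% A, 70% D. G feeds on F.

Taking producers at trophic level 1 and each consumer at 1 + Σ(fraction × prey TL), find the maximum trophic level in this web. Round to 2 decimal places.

4.91

B: 1 + 1 = 2
C: 1 + (0.27×1 + 0.73×2) = 2.73
D: 1 + 2.73 = 3.73
E: 1 + (0.59×2.73 + 0.41×1) = 3.0207
F: 1 + (0.3×1 + 0.7×3.73) = 3.911
G: 1 + 3.911 = 4.911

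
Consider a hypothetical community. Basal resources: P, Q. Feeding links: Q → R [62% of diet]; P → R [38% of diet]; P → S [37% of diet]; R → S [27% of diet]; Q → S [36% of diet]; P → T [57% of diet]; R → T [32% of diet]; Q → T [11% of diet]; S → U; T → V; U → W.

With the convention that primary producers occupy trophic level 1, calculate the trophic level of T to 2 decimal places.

R: 1 + (0.62×1 + 0.38×1) = 2
S: 1 + (0.37×1 + 0.27×2 + 0.36×1) = 2.27
T: 1 + (0.57×1 + 0.32×2 + 0.11×1) = 2.32
U: 1 + 2.27 = 3.27
V: 1 + 2.32 = 3.32
W: 1 + 3.27 = 4.27

2.32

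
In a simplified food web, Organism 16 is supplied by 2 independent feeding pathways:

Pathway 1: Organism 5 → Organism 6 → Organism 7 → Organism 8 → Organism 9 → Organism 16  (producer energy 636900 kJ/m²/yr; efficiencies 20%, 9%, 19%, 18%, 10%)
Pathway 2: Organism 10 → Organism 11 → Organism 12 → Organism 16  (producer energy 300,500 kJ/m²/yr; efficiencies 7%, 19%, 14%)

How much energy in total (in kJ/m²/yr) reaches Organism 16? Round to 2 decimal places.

598.74 kJ/m²/yr

Pathway 1: 636900 × 0.2 × 0.09 × 0.19 × 0.18 × 0.1 = 39.207564 kJ/m²/yr
Pathway 2: 300500 × 0.07 × 0.19 × 0.14 = 559.531 kJ/m²/yr
Total at Organism 16: 39.207564 + 559.531 = 598.738564 kJ/m²/yr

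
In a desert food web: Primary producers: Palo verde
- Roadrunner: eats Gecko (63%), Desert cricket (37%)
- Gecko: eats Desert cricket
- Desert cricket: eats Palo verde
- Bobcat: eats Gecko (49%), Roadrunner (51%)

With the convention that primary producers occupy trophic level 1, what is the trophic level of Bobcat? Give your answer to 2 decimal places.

4.32

Desert cricket: 1 + 1 = 2
Gecko: 1 + 2 = 3
Roadrunner: 1 + (0.63×3 + 0.37×2) = 3.63
Bobcat: 1 + (0.49×3 + 0.51×3.63) = 4.3213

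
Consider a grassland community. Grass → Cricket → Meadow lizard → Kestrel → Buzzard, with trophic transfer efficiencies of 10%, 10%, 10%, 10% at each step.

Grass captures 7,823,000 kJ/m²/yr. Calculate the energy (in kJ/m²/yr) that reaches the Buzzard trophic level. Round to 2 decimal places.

782.30 kJ/m²/yr

Cricket: 7823000 × 0.1 = 782300 kJ/m²/yr
Meadow lizard: 782300 × 0.1 = 78230 kJ/m²/yr
Kestrel: 78230 × 0.1 = 7823 kJ/m²/yr
Buzzard: 7823 × 0.1 = 782.3 kJ/m²/yr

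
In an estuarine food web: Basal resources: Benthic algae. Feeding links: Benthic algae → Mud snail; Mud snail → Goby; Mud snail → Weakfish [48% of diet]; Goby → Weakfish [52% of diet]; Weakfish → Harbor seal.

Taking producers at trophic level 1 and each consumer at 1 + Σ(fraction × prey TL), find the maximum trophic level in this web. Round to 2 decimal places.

Mud snail: 1 + 1 = 2
Goby: 1 + 2 = 3
Weakfish: 1 + (0.48×2 + 0.52×3) = 3.52
Harbor seal: 1 + 3.52 = 4.52

4.52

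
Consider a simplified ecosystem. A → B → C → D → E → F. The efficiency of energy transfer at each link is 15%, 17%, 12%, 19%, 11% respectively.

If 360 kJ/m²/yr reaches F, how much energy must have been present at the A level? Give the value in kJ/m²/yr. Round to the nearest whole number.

Cumulative transfer efficiency: 0.15 × 0.17 × 0.12 × 0.19 × 0.11 = 0.000063954
A energy = 360 / 0.000063954 = 5629046 kJ/m²/yr

5629046 kJ/m²/yr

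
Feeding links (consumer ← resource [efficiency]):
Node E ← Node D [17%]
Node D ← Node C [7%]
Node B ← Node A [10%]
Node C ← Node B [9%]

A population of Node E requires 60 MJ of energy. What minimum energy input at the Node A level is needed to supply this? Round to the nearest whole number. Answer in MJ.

Cumulative transfer efficiency: 0.1 × 0.09 × 0.07 × 0.17 = 0.0001071
Node A energy = 60 / 0.0001071 = 560224 MJ

560224 MJ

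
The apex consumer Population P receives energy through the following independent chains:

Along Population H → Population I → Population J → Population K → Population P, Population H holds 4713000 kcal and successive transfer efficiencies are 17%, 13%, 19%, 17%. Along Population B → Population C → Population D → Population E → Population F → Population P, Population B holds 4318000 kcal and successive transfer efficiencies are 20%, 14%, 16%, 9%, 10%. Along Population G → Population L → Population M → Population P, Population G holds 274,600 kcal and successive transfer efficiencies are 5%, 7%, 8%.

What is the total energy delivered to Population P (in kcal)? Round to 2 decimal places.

3615.27 kcal

Via Population H: 4713000 × 0.17 × 0.13 × 0.19 × 0.17 = 3364.28079 kcal
Via Population B: 4318000 × 0.2 × 0.14 × 0.16 × 0.09 × 0.1 = 174.10176 kcal
Via Population G: 274600 × 0.05 × 0.07 × 0.08 = 76.888 kcal
Total at Population P: 3364.28079 + 174.10176 + 76.888 = 3615.27055 kcal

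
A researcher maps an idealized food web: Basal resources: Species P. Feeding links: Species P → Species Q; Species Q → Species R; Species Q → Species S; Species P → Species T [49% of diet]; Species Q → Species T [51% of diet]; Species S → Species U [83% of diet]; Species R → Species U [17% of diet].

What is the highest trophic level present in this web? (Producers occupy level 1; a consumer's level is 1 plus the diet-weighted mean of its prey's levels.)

Species Q: 1 + 1 = 2
Species R: 1 + 2 = 3
Species S: 1 + 2 = 3
Species T: 1 + (0.49×1 + 0.51×2) = 2.51
Species U: 1 + (0.83×3 + 0.17×3) = 4

4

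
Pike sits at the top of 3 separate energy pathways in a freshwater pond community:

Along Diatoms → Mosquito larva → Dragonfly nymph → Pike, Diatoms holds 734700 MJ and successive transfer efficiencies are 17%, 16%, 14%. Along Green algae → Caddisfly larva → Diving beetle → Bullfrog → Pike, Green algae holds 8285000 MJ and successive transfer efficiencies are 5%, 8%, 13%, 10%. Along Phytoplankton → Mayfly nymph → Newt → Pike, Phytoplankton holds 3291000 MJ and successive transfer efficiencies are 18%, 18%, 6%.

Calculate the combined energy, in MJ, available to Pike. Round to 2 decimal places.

Via Diatoms: 734700 × 0.17 × 0.16 × 0.14 = 2797.7376 MJ
Via Green algae: 8285000 × 0.05 × 0.08 × 0.13 × 0.1 = 430.82 MJ
Via Phytoplankton: 3291000 × 0.18 × 0.18 × 0.06 = 6397.704 MJ
Total at Pike: 2797.7376 + 430.82 + 6397.704 = 9626.2616 MJ

9626.26 MJ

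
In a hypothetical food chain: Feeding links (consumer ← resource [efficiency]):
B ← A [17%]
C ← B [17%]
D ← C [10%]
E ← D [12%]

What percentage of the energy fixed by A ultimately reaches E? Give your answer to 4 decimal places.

Product of link efficiencies: 0.17 × 0.17 × 0.1 × 0.12 = 0.0003468
As a percentage: 0.0003468 × 100 = 0.0347%

0.0347%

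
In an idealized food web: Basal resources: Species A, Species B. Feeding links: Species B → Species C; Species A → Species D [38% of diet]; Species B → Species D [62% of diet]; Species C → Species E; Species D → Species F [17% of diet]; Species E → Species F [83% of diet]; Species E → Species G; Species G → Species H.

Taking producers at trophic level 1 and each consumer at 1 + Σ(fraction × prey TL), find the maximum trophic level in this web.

5

Species C: 1 + 1 = 2
Species D: 1 + (0.38×1 + 0.62×1) = 2
Species E: 1 + 2 = 3
Species F: 1 + (0.17×2 + 0.83×3) = 3.83
Species G: 1 + 3 = 4
Species H: 1 + 4 = 5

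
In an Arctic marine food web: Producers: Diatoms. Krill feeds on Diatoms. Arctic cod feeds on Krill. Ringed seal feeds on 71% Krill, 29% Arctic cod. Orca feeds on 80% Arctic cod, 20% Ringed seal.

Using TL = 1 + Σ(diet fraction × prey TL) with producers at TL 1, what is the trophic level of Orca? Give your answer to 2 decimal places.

Krill: 1 + 1 = 2
Arctic cod: 1 + 2 = 3
Ringed seal: 1 + (0.71×2 + 0.29×3) = 3.29
Orca: 1 + (0.8×3 + 0.2×3.29) = 4.058

4.06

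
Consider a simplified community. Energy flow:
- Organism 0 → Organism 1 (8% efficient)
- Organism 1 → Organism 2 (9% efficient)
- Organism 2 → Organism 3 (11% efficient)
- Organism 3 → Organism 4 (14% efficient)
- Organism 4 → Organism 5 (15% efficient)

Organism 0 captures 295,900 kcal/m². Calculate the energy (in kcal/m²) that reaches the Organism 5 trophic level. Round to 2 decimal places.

Organism 1: 295900 × 0.08 = 23672 kcal/m²
Organism 2: 23672 × 0.09 = 2130.48 kcal/m²
Organism 3: 2130.48 × 0.11 = 234.3528 kcal/m²
Organism 4: 234.3528 × 0.14 = 32.809392 kcal/m²
Organism 5: 32.809392 × 0.15 = 4.9214088 kcal/m²

4.92 kcal/m²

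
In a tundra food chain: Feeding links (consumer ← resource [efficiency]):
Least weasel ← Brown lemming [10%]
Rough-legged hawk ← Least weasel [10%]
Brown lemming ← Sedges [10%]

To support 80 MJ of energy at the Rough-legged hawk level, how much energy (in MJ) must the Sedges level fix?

Cumulative transfer efficiency: 0.1 × 0.1 × 0.1 = 0.001
Sedges energy = 80 / 0.001 = 80000 MJ

80000 MJ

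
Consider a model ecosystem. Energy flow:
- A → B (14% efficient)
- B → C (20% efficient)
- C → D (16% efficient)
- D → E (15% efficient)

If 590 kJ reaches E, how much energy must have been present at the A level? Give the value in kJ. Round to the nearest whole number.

877976 kJ

Cumulative transfer efficiency: 0.14 × 0.2 × 0.16 × 0.15 = 0.000672
A energy = 590 / 0.000672 = 877976 kJ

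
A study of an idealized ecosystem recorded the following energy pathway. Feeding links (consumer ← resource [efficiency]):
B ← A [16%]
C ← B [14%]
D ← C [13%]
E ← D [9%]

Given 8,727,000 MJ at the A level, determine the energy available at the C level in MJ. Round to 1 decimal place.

B: 8727000 × 0.16 = 1396320 MJ
C: 1396320 × 0.14 = 195484.8 MJ

195484.8 MJ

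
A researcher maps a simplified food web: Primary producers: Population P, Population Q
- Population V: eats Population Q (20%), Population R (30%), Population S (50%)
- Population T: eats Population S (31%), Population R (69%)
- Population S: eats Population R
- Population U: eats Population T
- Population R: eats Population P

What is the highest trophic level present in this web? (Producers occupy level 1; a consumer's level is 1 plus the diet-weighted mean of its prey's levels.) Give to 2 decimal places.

Population R: 1 + 1 = 2
Population S: 1 + 2 = 3
Population T: 1 + (0.31×3 + 0.69×2) = 3.31
Population U: 1 + 3.31 = 4.31
Population V: 1 + (0.2×1 + 0.3×2 + 0.5×3) = 3.3

4.31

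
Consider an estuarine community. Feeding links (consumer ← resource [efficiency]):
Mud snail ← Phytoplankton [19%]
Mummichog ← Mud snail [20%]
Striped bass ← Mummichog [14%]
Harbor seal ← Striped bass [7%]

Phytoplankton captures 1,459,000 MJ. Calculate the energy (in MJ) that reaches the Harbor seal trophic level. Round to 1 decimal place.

543.3 MJ

Mud snail: 1459000 × 0.19 = 277210 MJ
Mummichog: 277210 × 0.2 = 55442 MJ
Striped bass: 55442 × 0.14 = 7761.88 MJ
Harbor seal: 7761.88 × 0.07 = 543.3316 MJ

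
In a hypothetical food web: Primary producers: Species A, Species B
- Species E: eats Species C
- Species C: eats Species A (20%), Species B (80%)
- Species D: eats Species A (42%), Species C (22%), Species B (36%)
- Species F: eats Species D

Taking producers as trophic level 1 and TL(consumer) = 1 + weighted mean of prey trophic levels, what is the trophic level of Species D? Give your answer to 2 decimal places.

Species C: 1 + (0.2×1 + 0.8×1) = 2
Species D: 1 + (0.42×1 + 0.22×2 + 0.36×1) = 2.22
Species E: 1 + 2 = 3
Species F: 1 + 2.22 = 3.22

2.22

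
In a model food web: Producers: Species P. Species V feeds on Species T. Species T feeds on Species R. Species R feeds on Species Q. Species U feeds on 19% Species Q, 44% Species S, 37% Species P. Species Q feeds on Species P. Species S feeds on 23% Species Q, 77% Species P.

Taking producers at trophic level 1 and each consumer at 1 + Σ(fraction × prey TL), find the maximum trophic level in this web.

Species Q: 1 + 1 = 2
Species R: 1 + 2 = 3
Species S: 1 + (0.23×2 + 0.77×1) = 2.23
Species T: 1 + 3 = 4
Species U: 1 + (0.19×2 + 0.44×2.23 + 0.37×1) = 2.7312
Species V: 1 + 4 = 5

5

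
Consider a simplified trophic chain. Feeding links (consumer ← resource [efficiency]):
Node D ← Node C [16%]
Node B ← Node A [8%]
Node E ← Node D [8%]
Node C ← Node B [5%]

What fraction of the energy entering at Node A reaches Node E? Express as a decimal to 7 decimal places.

0.0000512

Product of link efficiencies: 0.08 × 0.05 × 0.16 × 0.08 = 0.0000512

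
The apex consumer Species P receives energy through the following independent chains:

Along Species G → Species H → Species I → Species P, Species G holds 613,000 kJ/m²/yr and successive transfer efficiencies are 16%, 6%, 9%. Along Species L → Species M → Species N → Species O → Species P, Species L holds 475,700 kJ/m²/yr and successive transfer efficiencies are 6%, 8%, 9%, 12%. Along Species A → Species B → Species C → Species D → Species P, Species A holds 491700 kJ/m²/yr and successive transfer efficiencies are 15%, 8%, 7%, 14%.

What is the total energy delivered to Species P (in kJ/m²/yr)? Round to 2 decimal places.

Via Species G: 613000 × 0.16 × 0.06 × 0.09 = 529.632 kJ/m²/yr
Via Species L: 475700 × 0.06 × 0.08 × 0.09 × 0.12 = 24.660288 kJ/m²/yr
Via Species A: 491700 × 0.15 × 0.08 × 0.07 × 0.14 = 57.82392 kJ/m²/yr
Total at Species P: 529.632 + 24.660288 + 57.82392 = 612.116208 kJ/m²/yr

612.12 kJ/m²/yr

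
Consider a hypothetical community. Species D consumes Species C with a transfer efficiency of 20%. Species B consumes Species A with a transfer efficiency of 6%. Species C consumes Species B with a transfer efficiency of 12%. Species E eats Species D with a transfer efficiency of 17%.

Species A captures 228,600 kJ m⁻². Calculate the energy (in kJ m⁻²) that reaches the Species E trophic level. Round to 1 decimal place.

Species B: 228600 × 0.06 = 13716 kJ m⁻²
Species C: 13716 × 0.12 = 1645.92 kJ m⁻²
Species D: 1645.92 × 0.2 = 329.184 kJ m⁻²
Species E: 329.184 × 0.17 = 55.96128 kJ m⁻²

56.0 kJ m⁻²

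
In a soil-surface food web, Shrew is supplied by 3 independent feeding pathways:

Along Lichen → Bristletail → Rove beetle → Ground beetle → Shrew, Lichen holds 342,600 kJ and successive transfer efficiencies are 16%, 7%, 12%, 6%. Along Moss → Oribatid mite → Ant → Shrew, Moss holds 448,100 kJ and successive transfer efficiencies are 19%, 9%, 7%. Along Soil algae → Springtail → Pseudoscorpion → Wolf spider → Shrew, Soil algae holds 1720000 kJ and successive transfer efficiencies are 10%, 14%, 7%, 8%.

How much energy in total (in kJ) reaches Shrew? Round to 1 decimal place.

698.9 kJ

Via Lichen: 342600 × 0.16 × 0.07 × 0.12 × 0.06 = 27.627264 kJ
Via Moss: 448100 × 0.19 × 0.09 × 0.07 = 536.3757 kJ
Via Soil algae: 1720000 × 0.1 × 0.14 × 0.07 × 0.08 = 134.848 kJ
Total at Shrew: 27.627264 + 536.3757 + 134.848 = 698.850964 kJ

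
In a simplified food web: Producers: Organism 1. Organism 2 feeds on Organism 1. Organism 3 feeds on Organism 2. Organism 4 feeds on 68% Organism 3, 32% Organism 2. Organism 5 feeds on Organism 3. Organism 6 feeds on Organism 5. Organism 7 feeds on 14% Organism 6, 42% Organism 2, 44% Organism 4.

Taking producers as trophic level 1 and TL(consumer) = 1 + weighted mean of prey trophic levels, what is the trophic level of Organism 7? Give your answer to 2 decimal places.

Organism 2: 1 + 1 = 2
Organism 3: 1 + 2 = 3
Organism 4: 1 + (0.68×3 + 0.32×2) = 3.68
Organism 5: 1 + 3 = 4
Organism 6: 1 + 4 = 5
Organism 7: 1 + (0.14×5 + 0.42×2 + 0.44×3.68) = 4.1592

4.16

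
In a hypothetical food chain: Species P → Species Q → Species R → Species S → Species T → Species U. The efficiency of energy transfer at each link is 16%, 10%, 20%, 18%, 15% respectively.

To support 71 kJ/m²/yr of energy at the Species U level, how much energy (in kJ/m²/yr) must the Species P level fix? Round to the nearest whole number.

Cumulative transfer efficiency: 0.16 × 0.1 × 0.2 × 0.18 × 0.15 = 0.0000864
Species P energy = 71 / 0.0000864 = 821759 kJ/m²/yr

821759 kJ/m²/yr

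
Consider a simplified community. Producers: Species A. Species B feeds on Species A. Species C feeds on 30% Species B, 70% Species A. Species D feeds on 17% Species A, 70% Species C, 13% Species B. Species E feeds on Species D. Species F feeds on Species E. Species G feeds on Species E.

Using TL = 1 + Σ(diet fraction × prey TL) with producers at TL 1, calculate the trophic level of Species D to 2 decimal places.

3.04

Species B: 1 + 1 = 2
Species C: 1 + (0.3×2 + 0.7×1) = 2.3
Species D: 1 + (0.17×1 + 0.7×2.3 + 0.13×2) = 3.04
Species E: 1 + 3.04 = 4.04
Species F: 1 + 4.04 = 5.04
Species G: 1 + 4.04 = 5.04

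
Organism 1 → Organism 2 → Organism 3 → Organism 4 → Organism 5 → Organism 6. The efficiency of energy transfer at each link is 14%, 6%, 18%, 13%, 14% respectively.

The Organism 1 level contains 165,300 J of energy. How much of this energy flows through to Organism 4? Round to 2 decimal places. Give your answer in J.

Organism 2: 165300 × 0.14 = 23142 J
Organism 3: 23142 × 0.06 = 1388.52 J
Organism 4: 1388.52 × 0.18 = 249.9336 J

249.93 J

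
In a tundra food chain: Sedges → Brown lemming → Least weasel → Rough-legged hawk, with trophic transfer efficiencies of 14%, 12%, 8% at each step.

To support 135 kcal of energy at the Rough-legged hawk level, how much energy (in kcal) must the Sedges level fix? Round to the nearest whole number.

Cumulative transfer efficiency: 0.14 × 0.12 × 0.08 = 0.001344
Sedges energy = 135 / 0.001344 = 100446 kcal

100446 kcal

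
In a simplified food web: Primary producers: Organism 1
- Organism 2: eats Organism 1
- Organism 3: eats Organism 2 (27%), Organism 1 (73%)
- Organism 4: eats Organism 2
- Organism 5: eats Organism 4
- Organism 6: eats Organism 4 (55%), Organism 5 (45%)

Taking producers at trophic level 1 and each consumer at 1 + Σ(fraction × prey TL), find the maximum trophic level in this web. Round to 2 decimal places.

4.45

Organism 2: 1 + 1 = 2
Organism 3: 1 + (0.27×2 + 0.73×1) = 2.27
Organism 4: 1 + 2 = 3
Organism 5: 1 + 3 = 4
Organism 6: 1 + (0.55×3 + 0.45×4) = 4.45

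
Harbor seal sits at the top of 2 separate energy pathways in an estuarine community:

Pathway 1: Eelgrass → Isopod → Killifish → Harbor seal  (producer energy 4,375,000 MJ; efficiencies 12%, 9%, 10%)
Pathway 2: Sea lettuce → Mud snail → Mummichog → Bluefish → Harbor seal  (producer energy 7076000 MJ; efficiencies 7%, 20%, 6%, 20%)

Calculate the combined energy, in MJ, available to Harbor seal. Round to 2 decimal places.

Pathway 1: 4375000 × 0.12 × 0.09 × 0.1 = 4725 MJ
Pathway 2: 7076000 × 0.07 × 0.2 × 0.06 × 0.2 = 1188.768 MJ
Total at Harbor seal: 4725 + 1188.768 = 5913.768 MJ

5913.77 MJ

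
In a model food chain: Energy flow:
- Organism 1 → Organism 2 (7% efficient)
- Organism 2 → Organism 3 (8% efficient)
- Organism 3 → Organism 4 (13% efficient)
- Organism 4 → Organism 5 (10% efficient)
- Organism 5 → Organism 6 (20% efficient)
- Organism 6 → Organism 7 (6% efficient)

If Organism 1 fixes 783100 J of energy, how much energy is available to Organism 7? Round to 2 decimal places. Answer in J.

0.68 J

Organism 2: 783100 × 0.07 = 54817 J
Organism 3: 54817 × 0.08 = 4385.36 J
Organism 4: 4385.36 × 0.13 = 570.0968 J
Organism 5: 570.0968 × 0.1 = 57.00968 J
Organism 6: 57.00968 × 0.2 = 11.401936 J
Organism 7: 11.401936 × 0.06 = 0.68411616 J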